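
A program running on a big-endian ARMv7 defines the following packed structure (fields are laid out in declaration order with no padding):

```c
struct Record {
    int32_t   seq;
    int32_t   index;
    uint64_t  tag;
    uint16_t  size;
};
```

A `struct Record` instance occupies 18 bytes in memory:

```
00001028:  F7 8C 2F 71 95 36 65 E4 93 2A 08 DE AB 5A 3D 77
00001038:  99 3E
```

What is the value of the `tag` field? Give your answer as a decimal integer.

`tag` follows `seq` (4 B), `index` (4 B), so it starts at offset 4 + 4 = 8 and occupies 8 bytes.
Bytes at offsets 8..15: 93 2A 08 DE AB 5A 3D 77.
Big-endian: lowest address holds the most-significant byte.
The bytes are already most-significant first: 0x932A08DEAB5A3D77.
0x932A08DEAB5A3D77 = 10604298025047833975.

10604298025047833975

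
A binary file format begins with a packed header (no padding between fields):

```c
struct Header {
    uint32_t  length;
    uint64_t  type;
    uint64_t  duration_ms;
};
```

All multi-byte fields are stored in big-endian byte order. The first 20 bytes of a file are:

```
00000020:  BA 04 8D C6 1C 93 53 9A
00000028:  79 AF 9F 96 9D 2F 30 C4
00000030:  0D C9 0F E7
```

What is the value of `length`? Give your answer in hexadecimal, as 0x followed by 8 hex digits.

0xBA048DC6

`length` is the first field, at byte offset 0, occupying 4 bytes.
Bytes at offsets 0..3: BA 04 8D C6.
In big-endian order the high byte comes first in memory.
The bytes are already most-significant first: 0xBA048DC6.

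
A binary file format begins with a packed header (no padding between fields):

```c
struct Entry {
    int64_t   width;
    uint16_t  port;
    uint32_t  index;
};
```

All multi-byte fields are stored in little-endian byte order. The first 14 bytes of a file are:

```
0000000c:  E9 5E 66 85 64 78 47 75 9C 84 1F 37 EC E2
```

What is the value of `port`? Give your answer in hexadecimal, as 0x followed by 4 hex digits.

`port` follows `width` (8 bytes), so it starts at byte offset 8 and occupies 2 bytes.
Bytes at offsets 8..9: 9C 84.
Little-endian stores the least-significant byte at the lowest address.
Reassemble most-significant byte first: 84 9C → 0x849C.

0x849C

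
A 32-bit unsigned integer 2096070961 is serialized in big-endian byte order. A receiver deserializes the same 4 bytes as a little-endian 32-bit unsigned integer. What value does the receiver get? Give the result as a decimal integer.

830599036

2096070961 in 32-bit hexadecimal is 0x7CEF8131.
Stored big-endian, the bytes at ascending addresses are 7C EF 81 31.
Read back as little-endian, the first byte is least significant, giving 0x3181EF7C.
0x3181EF7C = 830599036.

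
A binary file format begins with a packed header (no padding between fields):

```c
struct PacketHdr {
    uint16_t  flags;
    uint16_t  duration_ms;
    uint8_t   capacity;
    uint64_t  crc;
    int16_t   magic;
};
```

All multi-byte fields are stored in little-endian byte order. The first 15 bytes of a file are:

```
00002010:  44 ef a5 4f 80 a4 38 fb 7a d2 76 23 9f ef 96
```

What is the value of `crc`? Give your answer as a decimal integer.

11467139722593908900

`crc` follows `flags` (2 B), `duration_ms` (2 B), `capacity` (1 B), so it starts at offset 2 + 2 + 1 = 5 and occupies 8 bytes.
Bytes at offsets 5..12: A4 38 FB 7A D2 76 23 9F.
Little-endian: lowest address holds the least-significant byte.
Reassemble most-significant byte first: 9F 23 76 D2 7A FB 38 A4 → 0x9F2376D27AFB38A4.
0x9F2376D27AFB38A4 = 11467139722593908900.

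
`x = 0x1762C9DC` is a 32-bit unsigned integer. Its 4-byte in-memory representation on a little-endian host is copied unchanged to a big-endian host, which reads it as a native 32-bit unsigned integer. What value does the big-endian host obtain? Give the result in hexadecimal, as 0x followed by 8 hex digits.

Stored little-endian, the bytes at ascending addresses are DC C9 62 17.
Read back as big-endian, the last byte is least significant, giving 0xDCC96217.

0xDCC96217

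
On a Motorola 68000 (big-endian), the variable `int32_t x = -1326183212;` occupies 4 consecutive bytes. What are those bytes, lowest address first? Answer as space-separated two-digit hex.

Two's complement of -1326183212 in 32 bits: 1326183212 = 0x4F0BF32C; invert → 0xB0F40CD3; add 1 → 0xB0F40CD4.
Split into bytes (most-significant first): B0 F4 0C D4.
Big-endian: lowest address holds the most-significant byte.
So the memory order matches the most-significant-first order: B0 F4 0C D4.

B0 F4 0C D4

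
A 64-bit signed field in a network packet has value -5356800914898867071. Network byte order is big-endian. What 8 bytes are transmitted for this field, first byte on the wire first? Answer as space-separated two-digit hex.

Two's complement of -5356800914898867071 in 64 bits: 5356800914898867071 = 0x4A572E0CF108D37F; invert → 0xB5A8D1F30EF72C80; add 1 → 0xB5A8D1F30EF72C81.
Split into bytes (most-significant first): B5 A8 D1 F3 0E F7 2C 81.
Big-endian stores the most-significant byte at the lowest address.
So the memory order matches the most-significant-first order: B5 A8 D1 F3 0E F7 2C 81.

B5 A8 D1 F3 0E F7 2C 81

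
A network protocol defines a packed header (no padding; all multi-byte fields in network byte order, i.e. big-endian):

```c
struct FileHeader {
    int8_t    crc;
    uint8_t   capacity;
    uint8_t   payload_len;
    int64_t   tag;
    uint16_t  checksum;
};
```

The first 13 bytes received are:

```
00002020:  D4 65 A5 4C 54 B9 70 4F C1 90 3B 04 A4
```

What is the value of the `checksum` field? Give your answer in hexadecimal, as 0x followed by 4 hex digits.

`checksum` follows `crc` (1 B), `capacity` (1 B), `payload_len` (1 B), `tag` (8 B), so it starts at offset 1 + 1 + 1 + 8 = 11 and occupies 2 bytes.
Bytes at offsets 11..12: 04 A4.
Big-endian stores the most-significant byte at the lowest address.
The bytes are already most-significant first: 0x04A4.

0x04A4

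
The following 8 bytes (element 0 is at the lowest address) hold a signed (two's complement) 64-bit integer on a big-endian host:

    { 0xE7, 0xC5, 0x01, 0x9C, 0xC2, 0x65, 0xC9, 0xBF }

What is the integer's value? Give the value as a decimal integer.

Big-endian stores the most-significant byte at the lowest address.
The bytes are already most-significant first: 0xE7C5019CC265C9BF.
Top bit is set, so as a signed 64-bit value this is 0xE7C5019CC265C9BF − 2^64 = -1745987507748222529.

-1745987507748222529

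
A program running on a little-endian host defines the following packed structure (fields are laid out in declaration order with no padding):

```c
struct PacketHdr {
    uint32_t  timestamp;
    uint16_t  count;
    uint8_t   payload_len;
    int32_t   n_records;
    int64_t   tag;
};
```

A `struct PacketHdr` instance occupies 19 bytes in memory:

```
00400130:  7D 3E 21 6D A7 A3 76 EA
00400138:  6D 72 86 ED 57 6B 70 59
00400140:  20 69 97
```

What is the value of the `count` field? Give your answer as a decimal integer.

`count` follows `timestamp` (4 bytes), so it starts at byte offset 4 and occupies 2 bytes.
Bytes at offsets 4..5: A7 A3.
Little-endian stores the least-significant byte at the lowest address.
Reassemble most-significant byte first: A3 A7 → 0xA3A7.
0xA3A7 = 41895.

41895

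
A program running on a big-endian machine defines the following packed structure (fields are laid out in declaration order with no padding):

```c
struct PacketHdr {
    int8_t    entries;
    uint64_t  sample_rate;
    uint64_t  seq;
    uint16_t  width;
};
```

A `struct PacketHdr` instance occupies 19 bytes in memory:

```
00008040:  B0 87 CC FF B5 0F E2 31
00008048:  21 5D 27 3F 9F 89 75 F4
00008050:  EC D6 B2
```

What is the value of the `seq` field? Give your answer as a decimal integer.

6712403724057572588

`seq` follows `entries` (1 B), `sample_rate` (8 B), so it starts at offset 1 + 8 = 9 and occupies 8 bytes.
Bytes at offsets 9..16: 5D 27 3F 9F 89 75 F4 EC.
Big-endian: lowest address holds the most-significant byte.
The bytes are already most-significant first: 0x5D273F9F8975F4EC.
0x5D273F9F8975F4EC = 6712403724057572588.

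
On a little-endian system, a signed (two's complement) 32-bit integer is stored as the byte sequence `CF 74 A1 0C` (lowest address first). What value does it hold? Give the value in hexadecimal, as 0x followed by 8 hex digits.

0x0CA174CF

Little-endian: lowest address holds the least-significant byte.
Reassemble most-significant byte first: 0C A1 74 CF → 0x0CA174CF.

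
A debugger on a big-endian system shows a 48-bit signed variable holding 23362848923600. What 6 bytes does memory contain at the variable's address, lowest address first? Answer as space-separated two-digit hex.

23362848923600 in hexadecimal, padded to 48 bits, is 0x153F964F9FD0.
Split into bytes (most-significant first): 15 3F 96 4F 9F D0.
Big-endian: lowest address holds the most-significant byte.
So the memory order matches the most-significant-first order: 15 3F 96 4F 9F D0.

15 3F 96 4F 9F D0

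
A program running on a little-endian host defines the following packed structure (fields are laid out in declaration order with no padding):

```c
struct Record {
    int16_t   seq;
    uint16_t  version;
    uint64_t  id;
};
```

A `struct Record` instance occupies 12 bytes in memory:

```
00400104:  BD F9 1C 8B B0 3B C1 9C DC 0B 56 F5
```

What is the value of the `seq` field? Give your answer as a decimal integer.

-1603

`seq` is the first field, at byte offset 0, occupying 2 bytes.
Bytes at offsets 0..1: BD F9.
Little-endian: lowest address holds the least-significant byte.
Reassemble most-significant byte first: F9 BD → 0xF9BD.
Top bit is set, so as a signed 16-bit value this is 0xF9BD − 2^16 = -1603.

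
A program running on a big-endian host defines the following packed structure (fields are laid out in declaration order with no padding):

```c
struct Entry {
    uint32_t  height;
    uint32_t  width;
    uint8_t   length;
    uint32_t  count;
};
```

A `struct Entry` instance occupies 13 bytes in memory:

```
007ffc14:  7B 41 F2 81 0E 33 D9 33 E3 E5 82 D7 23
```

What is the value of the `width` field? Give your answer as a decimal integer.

`width` follows `height` (4 bytes), so it starts at byte offset 4 and occupies 4 bytes.
Bytes at offsets 4..7: 0E 33 D9 33.
In big-endian order the high byte comes first in memory.
The bytes are already most-significant first: 0x0E33D933.
0x0E33D933 = 238278963.

238278963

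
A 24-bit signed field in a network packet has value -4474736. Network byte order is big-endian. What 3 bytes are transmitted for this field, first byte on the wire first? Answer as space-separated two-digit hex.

BB B8 90

Two's complement of -4474736 in 24 bits: 4474736 = 0x444770; invert → 0xBBB88F; add 1 → 0xBBB890.
Split into bytes (most-significant first): BB B8 90.
Big-endian: lowest address holds the most-significant byte.
So the memory order matches the most-significant-first order: BB B8 90.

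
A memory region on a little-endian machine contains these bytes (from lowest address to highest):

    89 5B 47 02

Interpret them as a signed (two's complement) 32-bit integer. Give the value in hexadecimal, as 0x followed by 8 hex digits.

0x02475B89

Little-endian: lowest address holds the least-significant byte.
Reassemble most-significant byte first: 02 47 5B 89 → 0x02475B89.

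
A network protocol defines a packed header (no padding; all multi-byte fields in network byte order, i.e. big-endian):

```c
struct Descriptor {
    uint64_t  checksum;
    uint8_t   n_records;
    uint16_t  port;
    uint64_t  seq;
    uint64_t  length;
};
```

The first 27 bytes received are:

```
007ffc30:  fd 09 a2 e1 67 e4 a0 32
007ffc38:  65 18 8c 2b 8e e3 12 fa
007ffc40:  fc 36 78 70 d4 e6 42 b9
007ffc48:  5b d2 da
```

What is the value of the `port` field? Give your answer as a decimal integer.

6284

`port` follows `checksum` (8 B), `n_records` (1 B), so it starts at offset 8 + 1 = 9 and occupies 2 bytes.
Bytes at offsets 9..10: 18 8C.
Big-endian stores the most-significant byte at the lowest address.
The bytes are already most-significant first: 0x188C.
0x188C = 6284.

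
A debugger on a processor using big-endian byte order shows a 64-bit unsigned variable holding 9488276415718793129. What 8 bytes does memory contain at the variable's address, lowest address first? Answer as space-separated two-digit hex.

9488276415718793129 in hexadecimal, padded to 64 bits, is 0x83AD212109A29FA9.
Split into bytes (most-significant first): 83 AD 21 21 09 A2 9F A9.
Big-endian stores the most-significant byte at the lowest address.
So the memory order matches the most-significant-first order: 83 AD 21 21 09 A2 9F A9.

83 AD 21 21 09 A2 9F A9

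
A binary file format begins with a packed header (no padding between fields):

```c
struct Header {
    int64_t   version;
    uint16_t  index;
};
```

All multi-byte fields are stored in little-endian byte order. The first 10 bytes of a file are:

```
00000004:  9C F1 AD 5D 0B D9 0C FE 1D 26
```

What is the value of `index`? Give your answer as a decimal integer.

9757

`index` follows `version` (8 bytes), so it starts at byte offset 8 and occupies 2 bytes.
Bytes at offsets 8..9: 1D 26.
Little-endian stores the least-significant byte at the lowest address.
Reassemble most-significant byte first: 26 1D → 0x261D.
0x261D = 9757.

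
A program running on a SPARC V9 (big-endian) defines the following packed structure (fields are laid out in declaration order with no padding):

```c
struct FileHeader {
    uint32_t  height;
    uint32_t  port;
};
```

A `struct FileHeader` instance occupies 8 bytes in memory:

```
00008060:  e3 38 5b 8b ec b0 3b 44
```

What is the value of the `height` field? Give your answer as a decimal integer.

`height` is the first field, at byte offset 0, occupying 4 bytes.
Bytes at offsets 0..3: E3 38 5B 8B.
Big-endian: lowest address holds the most-significant byte.
The bytes are already most-significant first: 0xE3385B8B.
0xE3385B8B = 3812121483.

3812121483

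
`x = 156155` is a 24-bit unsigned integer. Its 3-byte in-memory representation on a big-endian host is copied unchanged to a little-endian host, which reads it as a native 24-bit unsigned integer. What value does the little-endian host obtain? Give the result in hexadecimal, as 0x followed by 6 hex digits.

0xFB6102

156155 in 24-bit hexadecimal is 0x0261FB.
Stored big-endian, the bytes at ascending addresses are 02 61 FB.
Read back as little-endian, the first byte is least significant, giving 0xFB6102.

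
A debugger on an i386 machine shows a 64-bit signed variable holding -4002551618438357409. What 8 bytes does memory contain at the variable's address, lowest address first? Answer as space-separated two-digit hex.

Two's complement of -4002551618438357409 in 64 bits: 4002551618438357409 = 0x378BEB7D942EE1A1; invert → 0xC87414826BD11E5E; add 1 → 0xC87414826BD11E5F.
Split into bytes (most-significant first): C8 74 14 82 6B D1 1E 5F.
Little-endian stores the least-significant byte at the lowest address.
So at ascending addresses the bytes are 5F 1E D1 6B 82 14 74 C8.

5F 1E D1 6B 82 14 74 C8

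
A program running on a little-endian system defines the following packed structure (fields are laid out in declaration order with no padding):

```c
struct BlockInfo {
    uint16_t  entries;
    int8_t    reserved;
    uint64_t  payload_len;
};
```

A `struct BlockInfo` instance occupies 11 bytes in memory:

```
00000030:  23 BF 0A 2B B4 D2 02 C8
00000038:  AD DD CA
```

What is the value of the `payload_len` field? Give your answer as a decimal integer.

14618031040066925611

`payload_len` follows `entries` (2 B), `reserved` (1 B), so it starts at offset 2 + 1 = 3 and occupies 8 bytes.
Bytes at offsets 3..10: 2B B4 D2 02 C8 AD DD CA.
Little-endian stores the least-significant byte at the lowest address.
Reassemble most-significant byte first: CA DD AD C8 02 D2 B4 2B → 0xCADDADC802D2B42B.
0xCADDADC802D2B42B = 14618031040066925611.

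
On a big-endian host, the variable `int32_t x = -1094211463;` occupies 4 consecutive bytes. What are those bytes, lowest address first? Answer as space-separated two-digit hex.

BE C7 A8 79

Two's complement of -1094211463 in 32 bits: 1094211463 = 0x41385787; invert → 0xBEC7A878; add 1 → 0xBEC7A879.
Split into bytes (most-significant first): BE C7 A8 79.
In big-endian order the high byte comes first in memory.
So the memory order matches the most-significant-first order: BE C7 A8 79.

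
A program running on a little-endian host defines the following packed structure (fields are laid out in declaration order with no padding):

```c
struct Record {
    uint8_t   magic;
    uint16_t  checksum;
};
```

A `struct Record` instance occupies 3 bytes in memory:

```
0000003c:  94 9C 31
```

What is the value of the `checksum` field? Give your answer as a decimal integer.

`checksum` follows `magic` (1 byte), so it starts at byte offset 1 and occupies 2 bytes.
Bytes at offsets 1..2: 9C 31.
In little-endian order the low byte comes first in memory.
Reassemble most-significant byte first: 31 9C → 0x319C.
0x319C = 12700.

12700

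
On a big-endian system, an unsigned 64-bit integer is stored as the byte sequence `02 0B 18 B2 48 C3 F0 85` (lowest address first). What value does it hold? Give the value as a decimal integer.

147238566823719045

Big-endian: lowest address holds the most-significant byte.
The bytes are already most-significant first: 0x020B18B248C3F085.
0x020B18B248C3F085 = 147238566823719045.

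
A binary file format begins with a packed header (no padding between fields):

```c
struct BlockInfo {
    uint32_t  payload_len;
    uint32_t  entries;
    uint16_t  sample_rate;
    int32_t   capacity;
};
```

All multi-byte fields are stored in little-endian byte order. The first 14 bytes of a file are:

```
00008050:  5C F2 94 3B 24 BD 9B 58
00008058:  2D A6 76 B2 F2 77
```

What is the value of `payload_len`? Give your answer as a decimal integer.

999617116

`payload_len` is the first field, at byte offset 0, occupying 4 bytes.
Bytes at offsets 0..3: 5C F2 94 3B.
Little-endian: lowest address holds the least-significant byte.
Reassemble most-significant byte first: 3B 94 F2 5C → 0x3B94F25C.
0x3B94F25C = 999617116.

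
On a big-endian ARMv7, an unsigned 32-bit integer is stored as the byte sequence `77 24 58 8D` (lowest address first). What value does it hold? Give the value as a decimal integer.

1998870669

Big-endian stores the most-significant byte at the lowest address.
The bytes are already most-significant first: 0x7724588D.
0x7724588D = 1998870669.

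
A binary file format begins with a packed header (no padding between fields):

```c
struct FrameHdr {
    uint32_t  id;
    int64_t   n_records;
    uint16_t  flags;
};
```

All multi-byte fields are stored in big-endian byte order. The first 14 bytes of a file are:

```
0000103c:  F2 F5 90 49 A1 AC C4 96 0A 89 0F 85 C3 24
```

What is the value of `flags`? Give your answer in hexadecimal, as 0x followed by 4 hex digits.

`flags` follows `id` (4 B), `n_records` (8 B), so it starts at offset 4 + 8 = 12 and occupies 2 bytes.
Bytes at offsets 12..13: C3 24.
In big-endian order the high byte comes first in memory.
The bytes are already most-significant first: 0xC324.

0xC324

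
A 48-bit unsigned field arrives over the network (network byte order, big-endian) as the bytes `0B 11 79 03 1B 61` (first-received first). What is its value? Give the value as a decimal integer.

In big-endian order the high byte comes first in memory.
The bytes are already most-significant first: 0x0B1179031B61.
0x0B1179031B61 = 12169672596321.

12169672596321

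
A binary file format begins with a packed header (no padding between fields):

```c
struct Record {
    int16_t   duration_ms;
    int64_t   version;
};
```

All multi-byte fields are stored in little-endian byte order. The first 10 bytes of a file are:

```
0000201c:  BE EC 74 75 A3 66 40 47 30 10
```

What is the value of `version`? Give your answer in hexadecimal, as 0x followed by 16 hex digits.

`version` follows `duration_ms` (2 bytes), so it starts at byte offset 2 and occupies 8 bytes.
Bytes at offsets 2..9: 74 75 A3 66 40 47 30 10.
In little-endian order the low byte comes first in memory.
Reassemble most-significant byte first: 10 30 47 40 66 A3 75 74 → 0x1030474066A37574.

0x1030474066A37574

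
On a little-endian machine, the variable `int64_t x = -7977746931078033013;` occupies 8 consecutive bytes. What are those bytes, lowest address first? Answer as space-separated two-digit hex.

8B 91 21 21 6F 59 49 91

Two's complement of -7977746931078033013 in 64 bits: 7977746931078033013 = 0x6EB6A690DEDE6E75; invert → 0x9149596F2121918A; add 1 → 0x9149596F2121918B.
Split into bytes (most-significant first): 91 49 59 6F 21 21 91 8B.
Little-endian: lowest address holds the least-significant byte.
So at ascending addresses the bytes are 8B 91 21 21 6F 59 49 91.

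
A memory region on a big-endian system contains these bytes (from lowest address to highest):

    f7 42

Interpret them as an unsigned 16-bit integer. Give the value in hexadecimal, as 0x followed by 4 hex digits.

Big-endian stores the most-significant byte at the lowest address.
The bytes are already most-significant first: 0xF742.

0xF742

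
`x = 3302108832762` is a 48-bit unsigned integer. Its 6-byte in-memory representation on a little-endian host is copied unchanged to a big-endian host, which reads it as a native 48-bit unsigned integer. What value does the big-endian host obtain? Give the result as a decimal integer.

275028345421827

3302108832762 in 48-bit hexadecimal is 0x0300D50623FA.
Stored little-endian, the bytes at ascending addresses are FA 23 06 D5 00 03.
Read back as big-endian, the last byte is least significant, giving 0xFA2306D50003.
0xFA2306D50003 = 275028345421827.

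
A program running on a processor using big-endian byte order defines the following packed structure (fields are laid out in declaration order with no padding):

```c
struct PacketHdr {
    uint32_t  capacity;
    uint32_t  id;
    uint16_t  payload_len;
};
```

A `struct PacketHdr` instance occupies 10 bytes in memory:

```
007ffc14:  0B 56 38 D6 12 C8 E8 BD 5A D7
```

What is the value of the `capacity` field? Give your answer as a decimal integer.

190200022

`capacity` is the first field, at byte offset 0, occupying 4 bytes.
Bytes at offsets 0..3: 0B 56 38 D6.
Big-endian stores the most-significant byte at the lowest address.
The bytes are already most-significant first: 0x0B5638D6.
0x0B5638D6 = 190200022.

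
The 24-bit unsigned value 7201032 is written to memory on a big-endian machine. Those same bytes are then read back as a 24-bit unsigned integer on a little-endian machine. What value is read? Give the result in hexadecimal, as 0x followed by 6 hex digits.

0x08E16D

7201032 in 24-bit hexadecimal is 0x6DE108.
Stored big-endian, the bytes at ascending addresses are 6D E1 08.
Read back as little-endian, the first byte is least significant, giving 0x08E16D.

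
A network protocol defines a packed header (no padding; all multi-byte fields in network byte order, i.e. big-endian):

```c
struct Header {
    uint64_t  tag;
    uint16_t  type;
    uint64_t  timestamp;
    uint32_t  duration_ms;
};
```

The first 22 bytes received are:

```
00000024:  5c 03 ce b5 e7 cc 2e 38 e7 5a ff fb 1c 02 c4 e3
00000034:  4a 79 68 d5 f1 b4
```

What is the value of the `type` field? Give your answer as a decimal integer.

59226

`type` follows `tag` (8 bytes), so it starts at byte offset 8 and occupies 2 bytes.
Bytes at offsets 8..9: E7 5A.
Big-endian: lowest address holds the most-significant byte.
The bytes are already most-significant first: 0xE75A.
0xE75A = 59226.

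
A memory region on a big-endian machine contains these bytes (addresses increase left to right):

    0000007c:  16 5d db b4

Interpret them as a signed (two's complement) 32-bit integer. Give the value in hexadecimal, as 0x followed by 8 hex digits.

0x165DDBB4

Big-endian stores the most-significant byte at the lowest address.
The bytes are already most-significant first: 0x165DDBB4.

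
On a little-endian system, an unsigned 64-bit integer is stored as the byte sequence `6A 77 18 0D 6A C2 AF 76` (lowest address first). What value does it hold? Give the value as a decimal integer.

Little-endian stores the least-significant byte at the lowest address.
Reassemble most-significant byte first: 76 AF C2 6A 0D 18 77 6A → 0x76AFC26A0D18776A.
0x76AFC26A0D18776A = 8552267978141890410.

8552267978141890410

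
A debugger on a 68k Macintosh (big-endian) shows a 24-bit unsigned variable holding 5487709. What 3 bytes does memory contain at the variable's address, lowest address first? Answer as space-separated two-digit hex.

5487709 in hexadecimal, padded to 24 bits, is 0x53BC5D.
Split into bytes (most-significant first): 53 BC 5D.
Big-endian: lowest address holds the most-significant byte.
So the memory order matches the most-significant-first order: 53 BC 5D.

53 BC 5D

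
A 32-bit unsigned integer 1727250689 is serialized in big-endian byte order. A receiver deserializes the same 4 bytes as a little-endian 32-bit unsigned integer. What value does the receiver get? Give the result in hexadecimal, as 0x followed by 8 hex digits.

0x01C1F366

1727250689 in 32-bit hexadecimal is 0x66F3C101.
Stored big-endian, the bytes at ascending addresses are 66 F3 C1 01.
Read back as little-endian, the first byte is least significant, giving 0x01C1F366.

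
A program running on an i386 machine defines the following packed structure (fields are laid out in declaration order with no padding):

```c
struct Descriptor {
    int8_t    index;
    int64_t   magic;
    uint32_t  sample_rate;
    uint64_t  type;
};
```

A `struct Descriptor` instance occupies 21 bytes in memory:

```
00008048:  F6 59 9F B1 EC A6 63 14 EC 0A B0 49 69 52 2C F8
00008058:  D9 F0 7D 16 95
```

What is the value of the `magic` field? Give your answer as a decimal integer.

`magic` follows `index` (1 byte), so it starts at byte offset 1 and occupies 8 bytes.
Bytes at offsets 1..8: 59 9F B1 EC A6 63 14 EC.
Little-endian: lowest address holds the least-significant byte.
Reassemble most-significant byte first: EC 14 63 A6 EC B1 9F 59 → 0xEC1463A6ECB19F59.
Top bit is set, so as a signed 64-bit value this is 0xEC1463A6ECB19F59 − 2^64 = -1435412812637560999.

-1435412812637560999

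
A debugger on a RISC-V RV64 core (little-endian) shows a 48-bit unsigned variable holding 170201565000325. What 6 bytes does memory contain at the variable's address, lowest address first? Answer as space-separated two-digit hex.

170201565000325 in hexadecimal, padded to 48 bits, is 0x9ACC23D27285.
Split into bytes (most-significant first): 9A CC 23 D2 72 85.
In little-endian order the low byte comes first in memory.
So at ascending addresses the bytes are 85 72 D2 23 CC 9A.

85 72 D2 23 CC 9A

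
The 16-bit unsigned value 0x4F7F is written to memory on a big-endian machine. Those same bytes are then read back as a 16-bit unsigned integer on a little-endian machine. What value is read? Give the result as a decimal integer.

Stored big-endian, the bytes at ascending addresses are 4F 7F.
Read back as little-endian, the first byte is least significant, giving 0x7F4F.
0x7F4F = 32591.

32591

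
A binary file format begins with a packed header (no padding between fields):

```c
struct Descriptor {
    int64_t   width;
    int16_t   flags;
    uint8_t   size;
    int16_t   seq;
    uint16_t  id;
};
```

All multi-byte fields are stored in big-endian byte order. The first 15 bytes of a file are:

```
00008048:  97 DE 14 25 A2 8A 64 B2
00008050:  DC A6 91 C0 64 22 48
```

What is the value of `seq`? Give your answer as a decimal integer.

`seq` follows `width` (8 B), `flags` (2 B), `size` (1 B), so it starts at offset 8 + 2 + 1 = 11 and occupies 2 bytes.
Bytes at offsets 11..12: C0 64.
In big-endian order the high byte comes first in memory.
The bytes are already most-significant first: 0xC064.
Top bit is set, so as a signed 16-bit value this is 0xC064 − 2^16 = -16284.

-16284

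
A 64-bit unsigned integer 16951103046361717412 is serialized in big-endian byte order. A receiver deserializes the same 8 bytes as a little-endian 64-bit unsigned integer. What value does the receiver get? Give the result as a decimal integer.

16951103046361717412 in 64-bit hexadecimal is 0xEB3E6A68ED6E9AA4.
Stored big-endian, the bytes at ascending addresses are EB 3E 6A 68 ED 6E 9A A4.
Read back as little-endian, the first byte is least significant, giving 0xA49A6EED686A3EEB.
0xA49A6EED686A3EEB = 11860914534571720427.

11860914534571720427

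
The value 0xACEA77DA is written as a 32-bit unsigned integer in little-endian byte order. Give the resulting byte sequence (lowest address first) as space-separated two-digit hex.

DA 77 EA AC

Split into bytes (most-significant first): AC EA 77 DA.
Little-endian stores the least-significant byte at the lowest address.
So at ascending addresses the bytes are DA 77 EA AC.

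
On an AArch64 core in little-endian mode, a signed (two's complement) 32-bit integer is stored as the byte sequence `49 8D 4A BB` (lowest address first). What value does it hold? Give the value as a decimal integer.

-1152742071

Little-endian stores the least-significant byte at the lowest address.
Reassemble most-significant byte first: BB 4A 8D 49 → 0xBB4A8D49.
Top bit is set, so as a signed 32-bit value this is 0xBB4A8D49 − 2^32 = -1152742071.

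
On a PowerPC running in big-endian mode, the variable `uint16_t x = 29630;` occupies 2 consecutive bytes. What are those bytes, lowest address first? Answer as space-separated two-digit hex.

73 BE

29630 in hexadecimal, padded to 16 bits, is 0x73BE.
Split into bytes (most-significant first): 73 BE.
Big-endian: lowest address holds the most-significant byte.
So the memory order matches the most-significant-first order: 73 BE.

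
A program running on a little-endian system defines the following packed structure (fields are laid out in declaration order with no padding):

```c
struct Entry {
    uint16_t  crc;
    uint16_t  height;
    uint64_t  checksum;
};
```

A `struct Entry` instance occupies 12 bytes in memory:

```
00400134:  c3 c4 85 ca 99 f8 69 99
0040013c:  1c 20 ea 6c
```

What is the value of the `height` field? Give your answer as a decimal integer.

`height` follows `crc` (2 bytes), so it starts at byte offset 2 and occupies 2 bytes.
Bytes at offsets 2..3: 85 CA.
Little-endian stores the least-significant byte at the lowest address.
Reassemble most-significant byte first: CA 85 → 0xCA85.
0xCA85 = 51845.

51845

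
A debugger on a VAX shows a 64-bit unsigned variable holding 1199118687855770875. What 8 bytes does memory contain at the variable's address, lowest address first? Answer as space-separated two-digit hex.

FB FC 2C E9 17 20 A4 10

1199118687855770875 in hexadecimal, padded to 64 bits, is 0x10A42017E92CFCFB.
Split into bytes (most-significant first): 10 A4 20 17 E9 2C FC FB.
In little-endian order the low byte comes first in memory.
So at ascending addresses the bytes are FB FC 2C E9 17 20 A4 10.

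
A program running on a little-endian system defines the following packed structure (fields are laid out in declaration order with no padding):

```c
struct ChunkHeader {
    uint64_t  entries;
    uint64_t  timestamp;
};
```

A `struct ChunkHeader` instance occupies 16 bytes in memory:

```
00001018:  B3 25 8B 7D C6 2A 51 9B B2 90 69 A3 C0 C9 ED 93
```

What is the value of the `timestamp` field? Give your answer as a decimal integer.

10659397722268340402

`timestamp` follows `entries` (8 bytes), so it starts at byte offset 8 and occupies 8 bytes.
Bytes at offsets 8..15: B2 90 69 A3 C0 C9 ED 93.
Little-endian stores the least-significant byte at the lowest address.
Reassemble most-significant byte first: 93 ED C9 C0 A3 69 90 B2 → 0x93EDC9C0A36990B2.
0x93EDC9C0A36990B2 = 10659397722268340402.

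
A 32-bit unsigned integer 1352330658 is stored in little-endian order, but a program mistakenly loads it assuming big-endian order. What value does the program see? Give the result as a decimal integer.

2733480528

1352330658 in 32-bit hexadecimal is 0x509AEDA2.
Stored little-endian, the bytes at ascending addresses are A2 ED 9A 50.
Read back as big-endian, the last byte is least significant, giving 0xA2ED9A50.
0xA2ED9A50 = 2733480528.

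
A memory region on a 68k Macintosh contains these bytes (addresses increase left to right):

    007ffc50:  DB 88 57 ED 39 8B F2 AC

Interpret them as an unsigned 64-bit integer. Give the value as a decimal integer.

15818990367523205804

Big-endian: lowest address holds the most-significant byte.
The bytes are already most-significant first: 0xDB8857ED398BF2AC.
0xDB8857ED398BF2AC = 15818990367523205804.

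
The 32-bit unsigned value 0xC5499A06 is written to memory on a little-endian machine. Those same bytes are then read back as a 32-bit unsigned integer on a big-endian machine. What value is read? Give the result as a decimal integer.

110774725

Stored little-endian, the bytes at ascending addresses are 06 9A 49 C5.
Read back as big-endian, the last byte is least significant, giving 0x069A49C5.
0x069A49C5 = 110774725.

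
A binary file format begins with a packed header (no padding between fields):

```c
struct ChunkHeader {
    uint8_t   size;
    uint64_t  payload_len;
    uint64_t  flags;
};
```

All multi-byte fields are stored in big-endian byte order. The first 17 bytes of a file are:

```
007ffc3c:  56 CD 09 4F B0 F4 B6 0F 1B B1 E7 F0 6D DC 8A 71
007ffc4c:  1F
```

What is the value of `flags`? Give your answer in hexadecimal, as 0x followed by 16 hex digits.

`flags` follows `size` (1 B), `payload_len` (8 B), so it starts at offset 1 + 8 = 9 and occupies 8 bytes.
Bytes at offsets 9..16: B1 E7 F0 6D DC 8A 71 1F.
Big-endian: lowest address holds the most-significant byte.
The bytes are already most-significant first: 0xB1E7F06DDC8A711F.

0xB1E7F06DDC8A711F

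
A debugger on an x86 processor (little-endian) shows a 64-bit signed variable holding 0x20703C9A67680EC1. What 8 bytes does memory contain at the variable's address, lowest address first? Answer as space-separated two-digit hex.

C1 0E 68 67 9A 3C 70 20

Split into bytes (most-significant first): 20 70 3C 9A 67 68 0E C1.
Little-endian stores the least-significant byte at the lowest address.
So at ascending addresses the bytes are C1 0E 68 67 9A 3C 70 20.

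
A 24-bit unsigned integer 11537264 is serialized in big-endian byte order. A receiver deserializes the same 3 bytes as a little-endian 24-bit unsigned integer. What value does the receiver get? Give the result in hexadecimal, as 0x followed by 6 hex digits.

11537264 in 24-bit hexadecimal is 0xB00B70.
Stored big-endian, the bytes at ascending addresses are B0 0B 70.
Read back as little-endian, the first byte is least significant, giving 0x700BB0.

0x700BB0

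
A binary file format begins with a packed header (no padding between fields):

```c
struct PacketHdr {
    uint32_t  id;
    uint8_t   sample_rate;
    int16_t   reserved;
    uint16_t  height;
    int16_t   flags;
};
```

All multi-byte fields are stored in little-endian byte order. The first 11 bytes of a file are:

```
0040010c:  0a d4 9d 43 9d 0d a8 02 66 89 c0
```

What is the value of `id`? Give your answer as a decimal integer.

1134416906

`id` is the first field, at byte offset 0, occupying 4 bytes.
Bytes at offsets 0..3: 0A D4 9D 43.
Little-endian stores the least-significant byte at the lowest address.
Reassemble most-significant byte first: 43 9D D4 0A → 0x439DD40A.
0x439DD40A = 1134416906.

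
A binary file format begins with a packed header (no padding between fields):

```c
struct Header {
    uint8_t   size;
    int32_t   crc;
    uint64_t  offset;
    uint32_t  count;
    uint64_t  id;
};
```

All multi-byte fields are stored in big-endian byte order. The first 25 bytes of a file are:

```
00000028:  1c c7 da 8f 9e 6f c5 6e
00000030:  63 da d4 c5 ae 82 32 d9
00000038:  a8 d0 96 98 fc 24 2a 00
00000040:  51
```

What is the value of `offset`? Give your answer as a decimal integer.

8053964883774195118

`offset` follows `size` (1 B), `crc` (4 B), so it starts at offset 1 + 4 = 5 and occupies 8 bytes.
Bytes at offsets 5..12: 6F C5 6E 63 DA D4 C5 AE.
Big-endian: lowest address holds the most-significant byte.
The bytes are already most-significant first: 0x6FC56E63DAD4C5AE.
0x6FC56E63DAD4C5AE = 8053964883774195118.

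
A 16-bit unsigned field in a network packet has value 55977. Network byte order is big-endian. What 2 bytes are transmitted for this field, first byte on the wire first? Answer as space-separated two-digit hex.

55977 in hexadecimal, padded to 16 bits, is 0xDAA9.
Split into bytes (most-significant first): DA A9.
Big-endian stores the most-significant byte at the lowest address.
So the memory order matches the most-significant-first order: DA A9.

DA A9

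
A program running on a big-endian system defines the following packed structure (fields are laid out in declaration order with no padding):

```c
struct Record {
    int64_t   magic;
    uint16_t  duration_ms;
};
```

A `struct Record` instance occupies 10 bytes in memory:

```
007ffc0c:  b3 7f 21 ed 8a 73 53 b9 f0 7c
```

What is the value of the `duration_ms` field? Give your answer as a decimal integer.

61564

`duration_ms` follows `magic` (8 bytes), so it starts at byte offset 8 and occupies 2 bytes.
Bytes at offsets 8..9: F0 7C.
In big-endian order the high byte comes first in memory.
The bytes are already most-significant first: 0xF07C.
0xF07C = 61564.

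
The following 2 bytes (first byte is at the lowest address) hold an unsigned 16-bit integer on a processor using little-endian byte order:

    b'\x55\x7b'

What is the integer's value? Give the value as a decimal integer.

Little-endian stores the least-significant byte at the lowest address.
Reassemble most-significant byte first: 7B 55 → 0x7B55.
0x7B55 = 31573.

31573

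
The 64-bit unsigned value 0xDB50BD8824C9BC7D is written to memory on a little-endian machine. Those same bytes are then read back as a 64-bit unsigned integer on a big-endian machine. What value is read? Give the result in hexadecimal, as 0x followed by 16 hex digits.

Stored little-endian, the bytes at ascending addresses are 7D BC C9 24 88 BD 50 DB.
Read back as big-endian, the last byte is least significant, giving 0x7DBCC92488BD50DB.

0x7DBCC92488BD50DB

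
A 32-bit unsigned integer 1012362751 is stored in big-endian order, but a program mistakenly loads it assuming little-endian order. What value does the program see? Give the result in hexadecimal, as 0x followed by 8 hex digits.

0xFF6D573C

1012362751 in 32-bit hexadecimal is 0x3C576DFF.
Stored big-endian, the bytes at ascending addresses are 3C 57 6D FF.
Read back as little-endian, the first byte is least significant, giving 0xFF6D573C.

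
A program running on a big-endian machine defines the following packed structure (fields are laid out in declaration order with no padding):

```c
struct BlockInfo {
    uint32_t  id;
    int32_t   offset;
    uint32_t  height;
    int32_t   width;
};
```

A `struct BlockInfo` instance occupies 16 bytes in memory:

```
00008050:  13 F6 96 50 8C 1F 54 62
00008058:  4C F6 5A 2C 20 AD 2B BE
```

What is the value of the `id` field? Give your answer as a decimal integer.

`id` is the first field, at byte offset 0, occupying 4 bytes.
Bytes at offsets 0..3: 13 F6 96 50.
Big-endian stores the most-significant byte at the lowest address.
The bytes are already most-significant first: 0x13F69650.
0x13F69650 = 334927440.

334927440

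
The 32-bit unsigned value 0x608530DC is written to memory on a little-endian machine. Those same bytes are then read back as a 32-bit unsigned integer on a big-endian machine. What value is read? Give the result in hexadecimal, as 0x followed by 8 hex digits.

Stored little-endian, the bytes at ascending addresses are DC 30 85 60.
Read back as big-endian, the last byte is least significant, giving 0xDC308560.

0xDC308560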